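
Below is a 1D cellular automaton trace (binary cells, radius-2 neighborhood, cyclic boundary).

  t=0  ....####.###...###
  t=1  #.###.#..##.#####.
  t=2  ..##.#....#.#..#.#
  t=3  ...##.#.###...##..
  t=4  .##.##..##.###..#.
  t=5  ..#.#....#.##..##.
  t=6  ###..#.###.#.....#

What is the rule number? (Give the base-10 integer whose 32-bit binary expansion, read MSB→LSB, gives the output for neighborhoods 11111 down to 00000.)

1170629054

  #####|.  b31=0 t=1,i=14
  ####.|#  b30=1 t=0,i=6
  ###.#|.  b29=0 t=0,i=7
  ###..|.  b28=0 t=0,i=11
  ##.##|.  b27=0 t=0,i=8
  ##.#.|#  b26=1 t=1,i=5
  ##..#|.  b25=0 t=4,i=6
  ##...|#  b24=1 t=0,i=0
  #.###|#  b23=1 t=0,i=9
  #.##.|#  b22=1 t=4,i=4
  #.#.#|.  b21=0 t=1,i=0
  #.#..|.  b20=0 t=1,i=6
  #..##|.  b19=0 t=1,i=8
  #..#.|#  b18=1 t=2,i=14
  #...#|#  b17=1 t=0,i=13
  #....|.  b16=0 t=0,i=1
  .####|.  b15=0 t=0,i=5
  .###.|#  b14=1 t=0,i=10
  .##.#|#  b13=1 t=1,i=10
  .##..|.  b12=0 t=3,i=15
  .#.##|.  b11=0 t=1,i=1
  .#.#.|.  b10=0 t=2,i=11
  .#..#|.  b9=0 t=1,i=7
  .#...|#  b8=1 t=2,i=6
  ..###|#  b7=1 t=0,i=4
  ..##.|.  b6=0 t=1,i=9
  ..#.#|#  b5=1 t=2,i=10
  ..#..|#  b4=1 t=4,i=16
  ...##|#  b3=1 t=0,i=3
  ...#.|#  b2=1 t=2,i=9
  ....#|#  b1=1 t=0,i=2
  .....|.  b0=0 t=3,i=0
  bits 01000101110001100110000110111110 = 1170629054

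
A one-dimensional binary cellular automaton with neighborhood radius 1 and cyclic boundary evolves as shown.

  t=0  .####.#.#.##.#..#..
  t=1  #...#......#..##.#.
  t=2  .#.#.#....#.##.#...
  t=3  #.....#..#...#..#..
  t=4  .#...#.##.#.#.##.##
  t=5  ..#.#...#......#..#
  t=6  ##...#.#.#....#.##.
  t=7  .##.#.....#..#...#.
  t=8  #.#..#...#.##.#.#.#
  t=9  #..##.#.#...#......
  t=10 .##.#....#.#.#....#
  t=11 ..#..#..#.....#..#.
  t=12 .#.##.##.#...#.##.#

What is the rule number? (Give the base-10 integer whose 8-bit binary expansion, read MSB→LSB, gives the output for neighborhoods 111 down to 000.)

  nb ###: next=.  (t=0,i=2, bit7=0)
  nb ##.: next=#  (t=0,i=4, bit6=1)
  nb #.#: next=.  (t=0,i=5, bit5=0)
  nb #..: next=#  (t=0,i=14, bit4=1)
  nb .##: next=.  (t=0,i=1, bit3=0)
  nb .#.: next=.  (t=0,i=6, bit2=0)
  nb ..#: next=#  (t=0,i=0, bit1=1)
  nb ...: next=.  (t=0,i=18, bit0=0)
  bits 01010010 = 82

82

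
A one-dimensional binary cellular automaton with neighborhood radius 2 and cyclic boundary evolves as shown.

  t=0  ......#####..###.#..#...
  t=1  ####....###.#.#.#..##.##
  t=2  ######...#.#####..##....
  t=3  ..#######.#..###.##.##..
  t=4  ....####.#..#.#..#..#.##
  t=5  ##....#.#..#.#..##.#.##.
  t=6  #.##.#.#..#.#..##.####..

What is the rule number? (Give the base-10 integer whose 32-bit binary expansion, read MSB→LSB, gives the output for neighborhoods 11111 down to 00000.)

3580841045

  nb #####: next=#  (t=0,i=8, bit31=1)
  nb ####.: next=#  (t=0,i=9, bit30=1)
  nb ###.#: next=.  (t=0,i=15, bit29=0)
  nb ###..: next=#  (t=0,i=10, bit28=1)
  nb ##.##: next=.  (t=1,i=21, bit27=0)
  nb ##.#.: next=#  (t=0,i=16, bit26=1)
  nb ##..#: next=.  (t=0,i=11, bit25=0)
  nb ##...: next=#  (t=1,i=4, bit24=1)
  nb #.###: next=.  (t=1,i=22, bit23=0)
  nb #.##.: next=#  (t=3,i=17, bit22=1)
  nb #.#.#: next=#  (t=1,i=12, bit21=1)
  nb #.#..: next=.  (t=0,i=17, bit20=0)
  nb #..##: next=#  (t=0,i=12, bit19=1)
  nb #..#.: next=#  (t=0,i=19, bit18=1)
  nb #...#: next=#  (t=2,i=7, bit17=1)
  nb #....: next=#  (t=0,i=22, bit16=1)
  nb .####: next=.  (t=0,i=7, bit15=0)
  nb .###.: next=#  (t=0,i=14, bit14=1)
  nb .##.#: next=.  (t=1,i=20, bit13=0)
  nb .##..: next=.  (t=2,i=19, bit12=0)
  nb .#.##: next=#  (t=2,i=10, bit11=1)
  nb .#.#.: next=#  (t=1,i=13, bit10=1)
  nb .#..#: next=.  (t=0,i=18, bit9=0)
  nb .#...: next=.  (t=0,i=21, bit8=0)
  nb ..###: next=.  (t=0,i=6, bit7=0)
  nb ..##.: next=#  (t=1,i=19, bit6=1)
  nb ..#.#: next=.  (t=2,i=9, bit5=0)
  nb ..#..: next=#  (t=0,i=20, bit4=1)
  nb ...##: next=.  (t=0,i=5, bit3=0)
  nb ...#.: next=#  (t=2,i=8, bit2=1)
  nb ....#: next=.  (t=0,i=4, bit1=0)
  nb .....: next=#  (t=0,i=0, bit0=1)
  bits 11010101011011110100110001010101 = 3580841045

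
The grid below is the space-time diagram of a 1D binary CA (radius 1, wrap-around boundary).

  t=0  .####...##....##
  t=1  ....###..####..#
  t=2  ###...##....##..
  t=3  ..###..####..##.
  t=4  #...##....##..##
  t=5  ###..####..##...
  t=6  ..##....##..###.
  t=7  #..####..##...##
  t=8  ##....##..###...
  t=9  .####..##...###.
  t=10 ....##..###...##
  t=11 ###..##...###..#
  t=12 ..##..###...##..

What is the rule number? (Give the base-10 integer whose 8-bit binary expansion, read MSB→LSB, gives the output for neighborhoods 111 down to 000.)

81

  nb ###: next=.  (t=0,i=2, bit7=0)
  nb ##.: next=#  (t=0,i=4, bit6=1)
  nb #.#: next=.  (t=0,i=0, bit5=0)
  nb #..: next=#  (t=0,i=5, bit4=1)
  nb .##: next=.  (t=0,i=1, bit3=0)
  nb .#.: next=.  (t=1,i=15, bit2=0)
  nb ..#: next=.  (t=0,i=7, bit1=0)
  nb ...: next=#  (t=0,i=6, bit0=1)
  bits 01010001 = 81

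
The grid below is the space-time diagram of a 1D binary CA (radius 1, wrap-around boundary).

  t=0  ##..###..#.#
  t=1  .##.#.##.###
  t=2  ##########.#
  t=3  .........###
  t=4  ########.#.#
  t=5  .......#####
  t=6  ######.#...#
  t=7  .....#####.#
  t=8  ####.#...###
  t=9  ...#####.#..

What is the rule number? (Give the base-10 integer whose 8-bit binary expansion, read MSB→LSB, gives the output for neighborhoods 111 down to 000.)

125

  nb ###: next=.  (t=0,i=0, bit7=0)
  nb ##.: next=#  (t=0,i=1, bit6=1)
  nb #.#: next=#  (t=0,i=10, bit5=1)
  nb #..: next=#  (t=0,i=2, bit4=1)
  nb .##: next=#  (t=0,i=4, bit3=1)
  nb .#.: next=#  (t=0,i=9, bit2=1)
  nb ..#: next=.  (t=0,i=3, bit1=0)
  nb ...: next=#  (t=3,i=1, bit0=1)
  bits 01111101 = 125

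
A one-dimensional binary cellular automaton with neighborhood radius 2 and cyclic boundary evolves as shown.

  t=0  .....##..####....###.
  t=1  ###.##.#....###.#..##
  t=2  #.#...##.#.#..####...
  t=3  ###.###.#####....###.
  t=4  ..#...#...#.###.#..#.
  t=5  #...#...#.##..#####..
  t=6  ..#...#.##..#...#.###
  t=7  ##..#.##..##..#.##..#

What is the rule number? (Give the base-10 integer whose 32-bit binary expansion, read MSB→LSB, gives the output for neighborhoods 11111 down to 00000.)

3073838697

  ##### -> #   bit 31 = 1  t=1,i=0
  ####. -> .   bit 30 = 0  t=0,i=11
  ###.# -> #   bit 29 = 1  t=1,i=2
  ###.. -> #   bit 28 = 1  t=0,i=12
  ##.## -> .   bit 27 = 0  t=1,i=3
  ##.#. -> #   bit 26 = 1  t=1,i=6
  ##..# -> #   bit 25 = 1  t=0,i=7
  ##... -> #   bit 24 = 1  t=0,i=13
  #.### -> .   bit 23 = 0  t=3,i=0
  #.##. -> .   bit 22 = 0  t=1,i=4
  #.#.# -> #   bit 21 = 1  t=2,i=9
  #.#.. -> #   bit 20 = 1  t=1,i=7
  #..## -> .   bit 19 = 0  t=0,i=8
  #..#. -> #   bit 18 = 1  t=4,i=18
  #...# -> #   bit 17 = 1  t=2,i=4
  #.... -> #   bit 16 = 1  t=0,i=0
  .#### -> .   bit 15 = 0  t=0,i=10
  .###. -> .   bit 14 = 0  t=0,i=18
  .##.# -> .   bit 13 = 0  t=1,i=5
  .##.. -> .   bit 12 = 0  t=0,i=6
  .#.## -> #   bit 11 = 1  t=4,i=11
  .#.#. -> #   bit 10 = 1  t=2,i=1
  .#..# -> #   bit 9 = 1  t=1,i=17
  .#... -> .   bit 8 = 0  t=1,i=8
  ..### -> .   bit 7 = 0  t=0,i=9
  ..##. -> #   bit 6 = 1  t=0,i=5
  ..#.# -> #   bit 5 = 1  t=2,i=0
  ..#.. -> .   bit 4 = 0  t=4,i=2
  ...## -> #   bit 3 = 1  t=0,i=4
  ...#. -> .   bit 2 = 0  t=2,i=20
  ....# -> .   bit 1 = 0  t=0,i=3
  ..... -> #   bit 0 = 1  t=0,i=1
  bits 10110111001101110000111001101001 = 3073838697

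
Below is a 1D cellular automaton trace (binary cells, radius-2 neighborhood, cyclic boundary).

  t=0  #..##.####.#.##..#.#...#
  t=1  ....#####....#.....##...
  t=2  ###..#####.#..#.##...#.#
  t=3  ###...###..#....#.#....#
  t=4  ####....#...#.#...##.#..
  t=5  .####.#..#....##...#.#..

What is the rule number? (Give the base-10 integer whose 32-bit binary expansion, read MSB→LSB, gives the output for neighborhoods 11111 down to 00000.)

  #####|#  b31=1 t=1,i=6
  ####.|#  b30=1 t=0,i=8
  ###.#|.  b29=0 t=0,i=9
  ###..|#  b28=1 t=1,i=8
  ##.##|#  b27=1 t=0,i=5
  ##.#.|.  b26=0 t=0,i=10
  ##..#|.  b25=0 t=0,i=1
  ##...|#  b24=1 t=1,i=9
  #.###|#  b23=1 t=0,i=6
  #.##.|#  b22=1 t=0,i=13
  #.#.#|.  b21=0 t=0,i=11
  #.#..|#  b20=1 t=0,i=19
  #..##|.  b19=0 t=0,i=2
  #..#.|.  b18=0 t=0,i=16
  #...#|.  b17=0 t=0,i=21
  #....|.  b16=0 t=1,i=10
  .####|#  b15=1 t=0,i=7
  .###.|.  b14=0 t=3,i=7
  .##.#|#  b13=1 t=0,i=4
  .##..|.  b12=0 t=0,i=0
  .#.##|.  b11=0 t=0,i=12
  .#.#.|.  b10=0 t=0,i=18
  .#..#|.  b9=0 t=2,i=12
  .#...|#  b8=1 t=0,i=20
  ..###|.  b7=0 t=1,i=4
  ..##.|.  b6=0 t=0,i=3
  ..#.#|.  b5=0 t=0,i=17
  ..#..|.  b4=0 t=1,i=13
  ...##|.  b3=0 t=0,i=22
  ...#.|.  b2=0 t=1,i=12
  ....#|#  b1=1 t=1,i=2
  .....|#  b0=1 t=1,i=0
  bits 11011001110100001010000100000011 = 3654328579

3654328579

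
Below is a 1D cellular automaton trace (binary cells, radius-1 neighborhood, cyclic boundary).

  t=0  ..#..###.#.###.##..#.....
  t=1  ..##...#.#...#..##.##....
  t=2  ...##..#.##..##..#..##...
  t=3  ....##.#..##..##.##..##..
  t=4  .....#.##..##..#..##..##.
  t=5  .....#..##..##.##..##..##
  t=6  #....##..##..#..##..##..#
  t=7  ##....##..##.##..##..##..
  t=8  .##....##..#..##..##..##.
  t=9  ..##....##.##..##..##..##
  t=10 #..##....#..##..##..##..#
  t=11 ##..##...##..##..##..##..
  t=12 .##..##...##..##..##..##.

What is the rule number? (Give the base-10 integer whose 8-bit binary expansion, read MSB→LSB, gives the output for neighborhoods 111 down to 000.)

  nb ###: next=.  (t=0,i=6, bit7=0)
  nb ##.: next=#  (t=0,i=7, bit6=1)
  nb #.#: next=.  (t=0,i=8, bit5=0)
  nb #..: next=#  (t=0,i=3, bit4=1)
  nb .##: next=.  (t=0,i=5, bit3=0)
  nb .#.: next=#  (t=0,i=2, bit2=1)
  nb ..#: next=.  (t=0,i=1, bit1=0)
  nb ...: next=.  (t=0,i=0, bit0=0)
  bits 01010100 = 84

84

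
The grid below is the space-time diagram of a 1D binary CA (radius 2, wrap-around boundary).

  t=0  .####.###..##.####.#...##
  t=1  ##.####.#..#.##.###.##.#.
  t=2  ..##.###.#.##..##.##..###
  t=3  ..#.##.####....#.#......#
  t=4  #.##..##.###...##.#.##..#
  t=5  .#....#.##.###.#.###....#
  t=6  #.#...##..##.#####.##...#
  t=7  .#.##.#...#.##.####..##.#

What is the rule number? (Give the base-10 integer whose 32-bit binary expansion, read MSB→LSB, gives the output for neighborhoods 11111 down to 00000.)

  [31] ##### => #  t=6,i=15
  [30] ####. => #  t=0,i=3
  [29] ###.# => #  t=0,i=4
  [28] ###.. => #  t=0,i=8
  [27] ##.## => #  t=0,i=0
  [26] ##.#. => #  t=0,i=18
  [25] ##..# => .  t=0,i=9
  [24] ##... => #  t=3,i=11
  [23] #.### => #  t=0,i=1
  [22] #.##. => .  t=1,i=0
  [21] #.#.# => #  t=1,i=23
  [20] #.#.. => .  t=0,i=19
  [19] #..## => .  t=0,i=10
  [18] #..#. => .  t=1,i=10
  [17] #...# => #  t=0,i=21
  [16] #.... => .  t=3,i=12
  [15] .#### => .  t=0,i=2
  [14] .###. => .  t=0,i=7
  [13] .##.# => .  t=0,i=12
  [12] .##.. => .  t=2,i=12
  [11] .#.## => #  t=1,i=12
  [10] .#.#. => #  t=3,i=16
  [9] .#..# => #  t=1,i=9
  [8] .#... => #  t=0,i=20
  [7] ..### => .  t=2,i=22
  [6] ..##. => #  t=0,i=11
  [5] ..#.# => #  t=1,i=11
  [4] ..#.. => #  t=3,i=24
  [3] ...## => .  t=0,i=22
  [2] ...#. => .  t=3,i=14
  [1] ....# => .  t=3,i=13
  [0] ..... => #  t=3,i=20
  bits 11111101101000100000111101110001 = 4255256433

4255256433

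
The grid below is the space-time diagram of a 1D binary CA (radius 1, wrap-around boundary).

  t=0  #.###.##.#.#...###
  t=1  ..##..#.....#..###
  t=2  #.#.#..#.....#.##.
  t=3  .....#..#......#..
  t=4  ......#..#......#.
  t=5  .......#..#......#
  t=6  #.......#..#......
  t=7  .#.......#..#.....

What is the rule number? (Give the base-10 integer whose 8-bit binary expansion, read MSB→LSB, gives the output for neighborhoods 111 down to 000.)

152

  nb ###: next=#  (t=0,i=3, bit7=1)
  nb ##.: next=.  (t=0,i=0, bit6=0)
  nb #.#: next=.  (t=0,i=1, bit5=0)
  nb #..: next=#  (t=0,i=12, bit4=1)
  nb .##: next=#  (t=0,i=2, bit3=1)
  nb .#.: next=.  (t=0,i=9, bit2=0)
  nb ..#: next=.  (t=0,i=14, bit1=0)
  nb ...: next=.  (t=0,i=13, bit0=0)
  bits 10011000 = 152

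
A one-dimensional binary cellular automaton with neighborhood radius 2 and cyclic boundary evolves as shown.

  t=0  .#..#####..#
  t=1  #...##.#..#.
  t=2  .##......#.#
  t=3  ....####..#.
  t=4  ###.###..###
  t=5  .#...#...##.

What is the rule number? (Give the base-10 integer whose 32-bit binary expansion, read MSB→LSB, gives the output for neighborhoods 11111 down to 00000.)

1074251155

  #####|.  b31=0 t=0,i=6
  ####.|#  b30=1 t=0,i=7
  ###.#|.  b29=0 t=4,i=2
  ###..|.  b28=0 t=0,i=8
  ##.##|.  b27=0 t=4,i=3
  ##.#.|.  b26=0 t=1,i=6
  ##..#|.  b25=0 t=0,i=9
  ##...|.  b24=0 t=2,i=3
  #.###|.  b23=0 t=4,i=4
  #.##.|.  b22=0 t=2,i=1
  #.#.#|.  b21=0 t=2,i=11
  #.#..|.  b20=0 t=0,i=1
  #..##|.  b19=0 t=0,i=3
  #..#.|#  b18=1 t=0,i=10
  #...#|#  b17=1 t=1,i=2
  #....|#  b16=1 t=2,i=4
  .####|#  b15=1 t=0,i=5
  .###.|#  b14=1 t=4,i=5
  .##.#|.  b13=0 t=1,i=5
  .##..|.  b12=0 t=2,i=2
  .#.##|.  b11=0 t=2,i=0
  .#.#.|#  b10=1 t=0,i=0
  .#..#|.  b9=0 t=0,i=2
  .#...|#  b8=1 t=1,i=1
  ..###|#  b7=1 t=0,i=4
  ..##.|.  b6=0 t=1,i=4
  ..#.#|.  b5=0 t=0,i=11
  ..#..|#  b4=1 t=3,i=10
  ...##|.  b3=0 t=1,i=3
  ...#.|.  b2=0 t=2,i=8
  ....#|#  b1=1 t=2,i=7
  .....|#  b0=1 t=2,i=5
  bits 01000000000001111100010110010011 = 1074251155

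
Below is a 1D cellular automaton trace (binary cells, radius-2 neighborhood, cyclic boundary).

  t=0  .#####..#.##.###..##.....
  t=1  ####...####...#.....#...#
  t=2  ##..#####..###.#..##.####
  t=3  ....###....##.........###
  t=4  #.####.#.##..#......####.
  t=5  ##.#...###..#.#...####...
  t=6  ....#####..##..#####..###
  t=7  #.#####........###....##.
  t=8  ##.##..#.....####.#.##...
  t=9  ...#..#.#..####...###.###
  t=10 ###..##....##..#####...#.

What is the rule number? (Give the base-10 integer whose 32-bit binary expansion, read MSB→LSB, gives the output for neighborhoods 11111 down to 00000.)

2170997166

  #####|#  b31=1 t=0,i=3
  ####.|.  b30=0 t=0,i=4
  ###.#|.  b29=0 t=2,i=13
  ###..|.  b28=0 t=0,i=5
  ##.##|.  b27=0 t=0,i=12
  ##.#.|.  b26=0 t=2,i=14
  ##..#|.  b25=0 t=0,i=6
  ##...|#  b24=1 t=0,i=20
  #.###|.  b23=0 t=0,i=13
  #.##.|#  b22=1 t=0,i=10
  #.#.#|#  b21=1 t=4,i=0
  #.#..|.  b20=0 t=2,i=15
  #..##|.  b19=0 t=0,i=17
  #..#.|#  b18=1 t=0,i=7
  #...#|#  b17=1 t=1,i=5
  #....|.  b16=0 t=0,i=21
  .####|#  b15=1 t=0,i=2
  .###.|#  b14=1 t=0,i=14
  .##.#|.  b13=0 t=0,i=11
  .##..|.  b12=0 t=0,i=19
  .#.##|#  b11=1 t=0,i=9
  .#.#.|.  b10=0 t=5,i=13
  .#..#|.  b9=0 t=2,i=16
  .#...|#  b8=1 t=1,i=15
  ..###|#  b7=1 t=0,i=1
  ..##.|.  b6=0 t=0,i=18
  ..#.#|#  b5=1 t=0,i=8
  ..#..|.  b4=0 t=1,i=14
  ...##|#  b3=1 t=0,i=0
  ...#.|#  b2=1 t=1,i=13
  ....#|#  b1=1 t=0,i=24
  .....|.  b0=0 t=0,i=22
  bits 10000001011001101100100110101110 = 2170997166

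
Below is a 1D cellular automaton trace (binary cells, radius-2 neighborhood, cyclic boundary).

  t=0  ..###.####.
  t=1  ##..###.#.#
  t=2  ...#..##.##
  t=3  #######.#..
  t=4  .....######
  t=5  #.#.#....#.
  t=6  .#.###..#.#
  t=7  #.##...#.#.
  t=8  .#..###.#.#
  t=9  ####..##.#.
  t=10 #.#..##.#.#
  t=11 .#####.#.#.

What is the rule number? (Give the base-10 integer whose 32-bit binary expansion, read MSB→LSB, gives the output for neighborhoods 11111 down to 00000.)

  ##### -> .   bit 31 = 0  t=3,i=2
  ####. -> #   bit 30 = 1  t=0,i=8
  ###.# -> #   bit 29 = 1  t=0,i=4
  ###.. -> .   bit 28 = 0  t=0,i=9
  ##.## -> #   bit 27 = 1  t=0,i=5
  ##.#. -> #   bit 26 = 1  t=1,i=7
  ##..# -> .   bit 25 = 0  t=1,i=2
  ##... -> #   bit 24 = 1  t=0,i=10
  #.### -> #   bit 23 = 1  t=0,i=6
  #.##. -> .   bit 22 = 0  t=2,i=9
  #.#.# -> .   bit 21 = 0  t=1,i=8
  #.#.. -> #   bit 20 = 1  t=3,i=8
  #..## -> #   bit 19 = 1  t=1,i=3
  #..#. -> #   bit 18 = 1  t=6,i=7
  #...# -> #   bit 17 = 1  t=0,i=0
  #.... -> .   bit 16 = 0  t=4,i=1
  .#### -> .   bit 15 = 0  t=0,i=7
  .###. -> .   bit 14 = 0  t=0,i=3
  .##.# -> .   bit 13 = 0  t=2,i=7
  .##.. -> .   bit 12 = 0  t=2,i=10
  .#.## -> #   bit 11 = 1  t=1,i=9
  .#.#. -> #   bit 10 = 1  t=5,i=1
  .#..# -> #   bit 9 = 1  t=2,i=4
  .#... -> #   bit 8 = 1  t=5,i=5
  ..### -> .   bit 7 = 0  t=0,i=2
  ..##. -> #   bit 6 = 1  t=2,i=6
  ..#.# -> .   bit 5 = 0  t=5,i=9
  ..#.. -> #   bit 4 = 1  t=2,i=3
  ...## -> #   bit 3 = 1  t=0,i=1
  ...#. -> #   bit 2 = 1  t=2,i=2
  ....# -> .   bit 1 = 0  t=4,i=3
  ..... -> #   bit 0 = 1  t=4,i=2
  bits 01101101100111100000111101011101 = 1839075165

1839075165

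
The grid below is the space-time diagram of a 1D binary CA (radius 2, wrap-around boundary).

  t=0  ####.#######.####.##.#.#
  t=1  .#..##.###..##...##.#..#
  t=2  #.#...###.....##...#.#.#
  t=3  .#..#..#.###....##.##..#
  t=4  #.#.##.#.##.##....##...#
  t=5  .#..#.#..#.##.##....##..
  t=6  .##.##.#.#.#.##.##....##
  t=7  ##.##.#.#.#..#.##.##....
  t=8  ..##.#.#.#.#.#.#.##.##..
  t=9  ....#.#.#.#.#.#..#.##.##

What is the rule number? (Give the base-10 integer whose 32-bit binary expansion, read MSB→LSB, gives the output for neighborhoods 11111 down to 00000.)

  ##### -> #   bit 31 = 1  t=0,i=1
  ####. -> .   bit 30 = 0  t=0,i=2
  ###.# -> .   bit 29 = 0  t=0,i=3
  ###.. -> .   bit 28 = 0  t=1,i=9
  ##.## -> #   bit 27 = 1  t=0,i=4
  ##.#. -> #   bit 26 = 1  t=0,i=20
  ##..# -> .   bit 25 = 0  t=1,i=10
  ##... -> #   bit 24 = 1  t=1,i=14
  #.### -> #   bit 23 = 1  t=0,i=5
  #.##. -> #   bit 22 = 1  t=0,i=18
  #.#.# -> .   bit 21 = 0  t=0,i=21
  #.#.. -> .   bit 20 = 0  t=1,i=1
  #..## -> .   bit 19 = 0  t=1,i=3
  #..#. -> .   bit 18 = 0  t=1,i=22
  #...# -> #   bit 17 = 1  t=1,i=15
  #.... -> #   bit 16 = 1  t=2,i=10
  .#### -> .   bit 15 = 0  t=0,i=0
  .###. -> #   bit 14 = 1  t=1,i=8
  .##.# -> .   bit 13 = 0  t=0,i=19
  .##.. -> .   bit 12 = 0  t=1,i=13
  .#.## -> .   bit 11 = 0  t=0,i=22
  .#.#. -> #   bit 10 = 1  t=1,i=0
  .#..# -> #   bit 9 = 1  t=1,i=2
  .#... -> .   bit 8 = 0  t=2,i=3
  ..### -> .   bit 7 = 0  t=2,i=6
  ..##. -> .   bit 6 = 0  t=1,i=4
  ..#.# -> #   bit 5 = 1  t=1,i=23
  ..#.. -> #   bit 4 = 1  t=3,i=4
  ...## -> .   bit 3 = 0  t=1,i=16
  ...#. -> .   bit 2 = 0  t=2,i=18
  ....# -> .   bit 1 = 0  t=2,i=12
  ..... -> #   bit 0 = 1  t=2,i=11
  bits 10001101110000110100011000110001 = 2378384945

2378384945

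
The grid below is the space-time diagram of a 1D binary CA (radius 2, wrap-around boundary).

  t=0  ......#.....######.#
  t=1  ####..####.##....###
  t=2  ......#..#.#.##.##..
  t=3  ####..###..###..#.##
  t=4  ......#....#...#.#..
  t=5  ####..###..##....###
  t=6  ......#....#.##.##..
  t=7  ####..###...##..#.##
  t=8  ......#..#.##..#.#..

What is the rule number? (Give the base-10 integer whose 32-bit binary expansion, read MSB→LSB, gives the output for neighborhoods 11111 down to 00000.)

628427737

  #####|.  b31=0 t=0,i=14
  ####.|.  b30=0 t=0,i=16
  ###.#|#  b29=1 t=0,i=17
  ###..|.  b28=0 t=1,i=3
  ##.##|.  b27=0 t=1,i=10
  ##.#.|#  b26=1 t=0,i=18
  ##..#|.  b25=0 t=1,i=4
  ##...|#  b24=1 t=1,i=13
  #.###|.  b23=0 t=3,i=18
  #.##.|#  b22=1 t=1,i=11
  #.#.#|#  b21=1 t=2,i=11
  #.#..|#  b20=1 t=0,i=19
  #..##|.  b19=0 t=1,i=5
  #..#.|#  b18=1 t=2,i=8
  #...#|.  b17=0 t=4,i=13
  #....|#  b16=1 t=0,i=1
  .####|.  b15=0 t=0,i=13
  .###.|.  b14=0 t=3,i=7
  .##.#|.  b13=0 t=2,i=14
  .##..|.  b12=0 t=1,i=12
  .#.##|#  b11=1 t=2,i=12
  .#.#.|.  b10=0 t=2,i=10
  .#..#|#  b9=1 t=2,i=7
  .#...|#  b8=1 t=0,i=0
  ..###|#  b7=1 t=0,i=12
  ..##.|#  b6=1 t=5,i=11
  ..#.#|.  b5=0 t=2,i=9
  ..#..|#  b4=1 t=0,i=6
  ...##|#  b3=1 t=0,i=11
  ...#.|.  b2=0 t=0,i=5
  ....#|.  b1=0 t=0,i=4
  .....|#  b0=1 t=0,i=2
  bits 00100101011101010000101111011001 = 628427737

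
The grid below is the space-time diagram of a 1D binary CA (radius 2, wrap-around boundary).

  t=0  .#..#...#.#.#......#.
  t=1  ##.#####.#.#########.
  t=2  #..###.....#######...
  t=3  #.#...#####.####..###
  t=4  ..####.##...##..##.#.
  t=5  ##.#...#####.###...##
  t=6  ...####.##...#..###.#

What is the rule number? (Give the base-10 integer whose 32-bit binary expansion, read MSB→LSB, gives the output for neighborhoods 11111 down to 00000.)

  nb #####: next=#  (t=1,i=5, bit31=1)
  nb ####.: next=.  (t=1,i=6, bit30=0)
  nb ###.#: next=.  (t=1,i=7, bit29=0)
  nb ###..: next=.  (t=2,i=5, bit28=0)
  nb ##.##: next=.  (t=1,i=2, bit27=0)
  nb ##.#.: next=.  (t=1,i=8, bit26=0)
  nb ##..#: next=#  (t=3,i=16, bit25=1)
  nb ##...: next=#  (t=2,i=6, bit24=1)
  nb #.###: next=#  (t=1,i=3, bit23=1)
  nb #.##.: next=#  (t=1,i=0, bit22=1)
  nb #.#.#: next=.  (t=0,i=10, bit21=0)
  nb #.#..: next=#  (t=0,i=12, bit20=1)
  nb #..##: next=#  (t=2,i=2, bit19=1)
  nb #..#.: next=#  (t=0,i=0, bit18=1)
  nb #...#: next=#  (t=0,i=6, bit17=1)
  nb #....: next=#  (t=0,i=14, bit16=1)
  nb .####: next=#  (t=1,i=4, bit15=1)
  nb .###.: next=.  (t=2,i=4, bit14=0)
  nb .##.#: next=.  (t=1,i=1, bit13=0)
  nb .##..: next=#  (t=4,i=8, bit12=1)
  nb .#.##: next=.  (t=1,i=10, bit11=0)
  nb .#.#.: next=#  (t=0,i=9, bit10=1)
  nb .#..#: next=.  (t=0,i=2, bit9=0)
  nb .#...: next=#  (t=0,i=5, bit8=1)
  nb ..###: next=.  (t=2,i=3, bit7=0)
  nb ..##.: next=.  (t=4,i=12, bit6=0)
  nb ..#.#: next=.  (t=0,i=8, bit5=0)
  nb ..#..: next=#  (t=0,i=1, bit4=1)
  nb ...##: next=#  (t=2,i=10, bit3=1)
  nb ...#.: next=#  (t=0,i=7, bit2=1)
  nb ....#: next=#  (t=0,i=17, bit1=1)
  nb .....: next=#  (t=0,i=15, bit0=1)
  bits 10000011110111111001010100011111 = 2212467999

2212467999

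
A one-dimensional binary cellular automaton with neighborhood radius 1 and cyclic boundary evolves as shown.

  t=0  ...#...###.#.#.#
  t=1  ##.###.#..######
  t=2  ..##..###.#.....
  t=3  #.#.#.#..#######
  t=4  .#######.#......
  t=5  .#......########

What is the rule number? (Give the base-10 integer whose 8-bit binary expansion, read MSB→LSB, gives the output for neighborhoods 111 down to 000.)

  [7] ### => .  t=0,i=8
  [6] ##. => .  t=0,i=9
  [5] #.# => #  t=0,i=10
  [4] #.. => #  t=0,i=0
  [3] .## => #  t=0,i=7
  [2] .#. => #  t=0,i=3
  [1] ..# => .  t=0,i=2
  [0] ... => #  t=0,i=1
  bits 00111101 = 61

61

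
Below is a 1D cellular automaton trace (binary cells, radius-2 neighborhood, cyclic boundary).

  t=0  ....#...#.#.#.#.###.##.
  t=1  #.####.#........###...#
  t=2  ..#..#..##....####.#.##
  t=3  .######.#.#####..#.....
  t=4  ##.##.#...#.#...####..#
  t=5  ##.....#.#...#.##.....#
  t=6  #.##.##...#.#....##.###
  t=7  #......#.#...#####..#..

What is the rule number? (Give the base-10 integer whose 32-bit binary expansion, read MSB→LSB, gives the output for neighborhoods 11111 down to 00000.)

2709865438

  #####|#  b31=1 t=3,i=3
  ####.|.  b30=0 t=1,i=4
  ###.#|#  b29=1 t=0,i=18
  ###..|.  b28=0 t=1,i=18
  ##.##|.  b27=0 t=0,i=19
  ##.#.|.  b26=0 t=1,i=6
  ##..#|.  b25=0 t=2,i=0
  ##...|#  b24=1 t=0,i=22
  #.###|#  b23=1 t=0,i=16
  #.##.|.  b22=0 t=0,i=20
  #.#.#|.  b21=0 t=0,i=10
  #.#..|.  b20=0 t=1,i=7
  #..##|.  b19=0 t=2,i=7
  #..#.|#  b18=1 t=2,i=1
  #...#|.  b17=0 t=0,i=6
  #....|#  b16=1 t=0,i=0
  .####|.  b15=0 t=1,i=3
  .###.|#  b14=1 t=0,i=17
  .##.#|.  b13=0 t=1,i=0
  .##..|.  b12=0 t=0,i=21
  .#.##|.  b11=0 t=0,i=15
  .#.#.|.  b10=0 t=0,i=9
  .#..#|#  b9=1 t=2,i=3
  .#...|#  b8=1 t=0,i=5
  ..###|#  b7=1 t=1,i=16
  ..##.|#  b6=1 t=1,i=22
  ..#.#|.  b5=0 t=0,i=8
  ..#..|#  b4=1 t=0,i=4
  ...##|#  b3=1 t=1,i=15
  ...#.|#  b2=1 t=0,i=3
  ....#|#  b1=1 t=0,i=2
  .....|.  b0=0 t=0,i=1
  bits 10100001100001010100001111011110 = 2709865438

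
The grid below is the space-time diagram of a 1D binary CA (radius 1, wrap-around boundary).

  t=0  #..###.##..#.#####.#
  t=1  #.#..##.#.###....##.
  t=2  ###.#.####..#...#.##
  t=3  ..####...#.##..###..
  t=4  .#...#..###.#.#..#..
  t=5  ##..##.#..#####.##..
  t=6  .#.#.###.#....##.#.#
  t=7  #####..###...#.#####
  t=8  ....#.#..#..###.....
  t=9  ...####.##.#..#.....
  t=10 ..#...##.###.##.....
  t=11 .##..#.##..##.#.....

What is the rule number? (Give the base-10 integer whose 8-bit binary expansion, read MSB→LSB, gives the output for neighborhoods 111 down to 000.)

  [7] ### => .  t=0,i=4
  [6] ##. => #  t=0,i=0
  [5] #.# => #  t=0,i=6
  [4] #.. => .  t=0,i=1
  [3] .## => .  t=0,i=3
  [2] .#. => #  t=0,i=11
  [1] ..# => #  t=0,i=2
  [0] ... => .  t=1,i=14
  bits 01100110 = 102

102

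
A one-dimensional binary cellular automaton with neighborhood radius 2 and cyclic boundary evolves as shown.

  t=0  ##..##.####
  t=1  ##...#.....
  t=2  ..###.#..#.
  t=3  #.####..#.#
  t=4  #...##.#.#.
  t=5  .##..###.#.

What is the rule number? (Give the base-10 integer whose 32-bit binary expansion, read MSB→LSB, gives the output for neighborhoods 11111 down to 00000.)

  nb #####: next=.  (t=0,i=9, bit31=0)
  nb ####.: next=#  (t=0,i=0, bit30=1)
  nb ###.#: next=#  (t=2,i=4, bit29=1)
  nb ###..: next=#  (t=0,i=1, bit28=1)
  nb ##.##: next=.  (t=0,i=6, bit27=0)
  nb ##.#.: next=#  (t=2,i=5, bit26=1)
  nb ##..#: next=.  (t=0,i=2, bit25=0)
  nb ##...: next=#  (t=1,i=2, bit24=1)
  nb #.###: next=.  (t=0,i=7, bit23=0)
  nb #.##.: next=.  (t=3,i=10, bit22=0)
  nb #.#.#: next=#  (t=4,i=7, bit21=1)
  nb #.#..: next=.  (t=2,i=6, bit20=0)
  nb #..##: next=.  (t=0,i=3, bit19=0)
  nb #..#.: next=#  (t=2,i=8, bit18=1)
  nb #...#: next=#  (t=1,i=3, bit17=1)
  nb #....: next=.  (t=1,i=7, bit16=0)
  nb .####: next=.  (t=0,i=8, bit15=0)
  nb .###.: next=#  (t=2,i=3, bit14=1)
  nb .##.#: next=#  (t=0,i=5, bit13=1)
  nb .##..: next=.  (t=1,i=1, bit12=0)
  nb .#.##: next=#  (t=3,i=9, bit11=1)
  nb .#.#.: next=.  (t=4,i=8, bit10=0)
  nb .#..#: next=.  (t=2,i=7, bit9=0)
  nb .#...: next=#  (t=1,i=6, bit8=1)
  nb ..###: next=#  (t=2,i=2, bit7=1)
  nb ..##.: next=.  (t=0,i=4, bit6=0)
  nb ..#.#: next=.  (t=3,i=8, bit5=0)
  nb ..#..: next=.  (t=1,i=5, bit4=0)
  nb ...##: next=.  (t=1,i=10, bit3=0)
  nb ...#.: next=#  (t=1,i=4, bit2=1)
  nb ....#: next=#  (t=1,i=9, bit1=1)
  nb .....: next=.  (t=1,i=8, bit0=0)
  bits 01110101001001100110100110000110 = 1965451654

1965451654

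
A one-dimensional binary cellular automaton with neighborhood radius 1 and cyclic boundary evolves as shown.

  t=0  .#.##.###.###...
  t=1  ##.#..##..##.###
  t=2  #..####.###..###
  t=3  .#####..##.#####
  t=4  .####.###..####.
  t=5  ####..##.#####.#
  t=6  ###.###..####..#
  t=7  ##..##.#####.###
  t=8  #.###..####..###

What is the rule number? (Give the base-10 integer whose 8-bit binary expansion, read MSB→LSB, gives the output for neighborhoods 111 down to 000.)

159

  ### -> #   bit 7 = 1  t=0,i=7
  ##. -> .   bit 6 = 0  t=0,i=4
  #.# -> .   bit 5 = 0  t=0,i=2
  #.. -> #   bit 4 = 1  t=0,i=13
  .## -> #   bit 3 = 1  t=0,i=3
  .#. -> #   bit 2 = 1  t=0,i=1
  ..# -> #   bit 1 = 1  t=0,i=0
  ... -> #   bit 0 = 1  t=0,i=14
  bits 10011111 = 159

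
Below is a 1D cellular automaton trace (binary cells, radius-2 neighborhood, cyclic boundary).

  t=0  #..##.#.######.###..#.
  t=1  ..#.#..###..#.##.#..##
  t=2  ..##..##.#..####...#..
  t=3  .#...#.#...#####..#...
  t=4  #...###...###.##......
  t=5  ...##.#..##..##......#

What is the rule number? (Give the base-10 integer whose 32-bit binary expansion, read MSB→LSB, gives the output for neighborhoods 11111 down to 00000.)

1489546412

  #####|.  b31=0 t=0,i=10
  ####.|#  b30=1 t=0,i=12
  ###.#|.  b29=0 t=0,i=13
  ###..|#  b28=1 t=0,i=17
  ##.##|#  b27=1 t=0,i=14
  ##.#.|.  b26=0 t=0,i=5
  ##..#|.  b25=0 t=0,i=18
  ##...|.  b24=0 t=2,i=16
  #.###|#  b23=1 t=0,i=8
  #.##.|#  b22=1 t=1,i=14
  #.#.#|.  b21=0 t=0,i=6
  #.#..|.  b20=0 t=0,i=0
  #..##|#  b19=1 t=0,i=2
  #..#.|.  b18=0 t=0,i=19
  #...#|.  b17=0 t=2,i=17
  #....|.  b16=0 t=2,i=21
  .####|#  b15=1 t=0,i=9
  .###.|.  b14=0 t=0,i=16
  .##.#|#  b13=1 t=0,i=4
  .##..|.  b12=0 t=1,i=21
  .#.##|#  b11=1 t=0,i=7
  .#.#.|#  b10=1 t=0,i=21
  .#..#|.  b9=0 t=0,i=1
  .#...|.  b8=0 t=2,i=20
  ..###|#  b7=1 t=1,i=7
  ..##.|.  b6=0 t=0,i=3
  ..#.#|#  b5=1 t=0,i=20
  ..#..|.  b4=0 t=2,i=19
  ...##|#  b3=1 t=2,i=1
  ...#.|#  b2=1 t=2,i=18
  ....#|.  b1=0 t=2,i=0
  .....|.  b0=0 t=4,i=18
  bits 01011000110010001010110010101100 = 1489546412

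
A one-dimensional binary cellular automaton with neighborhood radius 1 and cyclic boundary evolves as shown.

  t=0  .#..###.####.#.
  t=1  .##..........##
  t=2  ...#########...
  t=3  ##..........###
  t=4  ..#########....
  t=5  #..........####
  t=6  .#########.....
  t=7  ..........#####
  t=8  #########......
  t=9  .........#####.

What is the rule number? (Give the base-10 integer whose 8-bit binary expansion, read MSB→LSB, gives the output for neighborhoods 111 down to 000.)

  ###|.  b7=0 t=0,i=5
  ##.|.  b6=0 t=0,i=6
  #.#|.  b5=0 t=0,i=7
  #..|#  b4=1 t=0,i=2
  .##|.  b3=0 t=0,i=4
  .#.|#  b2=1 t=0,i=1
  ..#|.  b1=0 t=0,i=0
  ...|#  b0=1 t=1,i=4
  bits 00010101 = 21

21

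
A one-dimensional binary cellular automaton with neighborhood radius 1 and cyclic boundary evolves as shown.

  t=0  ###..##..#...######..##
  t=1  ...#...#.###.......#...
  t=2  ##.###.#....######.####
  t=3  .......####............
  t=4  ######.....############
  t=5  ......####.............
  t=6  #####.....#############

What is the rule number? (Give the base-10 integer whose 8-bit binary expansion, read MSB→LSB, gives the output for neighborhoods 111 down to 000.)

  ###|.  b7=0 t=0,i=0
  ##.|.  b6=0 t=0,i=2
  #.#|.  b5=0 t=1,i=8
  #..|#  b4=1 t=0,i=3
  .##|.  b3=0 t=0,i=5
  .#.|#  b2=1 t=0,i=9
  ..#|.  b1=0 t=0,i=4
  ...|#  b0=1 t=0,i=11
  bits 00010101 = 21

21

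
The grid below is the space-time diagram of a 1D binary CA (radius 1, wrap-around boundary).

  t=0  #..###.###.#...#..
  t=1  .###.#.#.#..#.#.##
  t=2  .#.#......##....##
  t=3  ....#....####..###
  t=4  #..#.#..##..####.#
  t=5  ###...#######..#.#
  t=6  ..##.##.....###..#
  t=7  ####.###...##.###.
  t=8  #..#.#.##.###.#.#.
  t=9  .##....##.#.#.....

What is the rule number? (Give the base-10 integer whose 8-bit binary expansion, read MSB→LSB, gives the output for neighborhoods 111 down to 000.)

  [7] ### => .  t=0,i=4
  [6] ##. => #  t=0,i=5
  [5] #.# => .  t=0,i=6
  [4] #.. => #  t=0,i=1
  [3] .## => #  t=0,i=3
  [2] .#. => .  t=0,i=0
  [1] ..# => #  t=0,i=2
  [0] ... => .  t=0,i=13
  bits 01011010 = 90

90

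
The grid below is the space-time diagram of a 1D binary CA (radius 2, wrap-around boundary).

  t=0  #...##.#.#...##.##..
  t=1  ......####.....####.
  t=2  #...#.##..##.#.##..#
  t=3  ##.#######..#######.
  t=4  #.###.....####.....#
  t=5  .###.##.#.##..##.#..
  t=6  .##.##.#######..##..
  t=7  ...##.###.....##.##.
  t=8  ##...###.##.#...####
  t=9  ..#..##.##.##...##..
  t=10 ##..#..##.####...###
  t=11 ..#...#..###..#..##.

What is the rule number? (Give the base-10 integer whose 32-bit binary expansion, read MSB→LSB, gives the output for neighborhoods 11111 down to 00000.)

  [31] ##### => .  t=3,i=5
  [30] ####. => .  t=1,i=8
  [29] ###.# => .  t=3,i=18
  [28] ###.. => .  t=1,i=9
  [27] ##.## => #  t=0,i=15
  [26] ##.#. => #  t=0,i=6
  [25] ##..# => #  t=0,i=18
  [24] ##... => #  t=1,i=10
  [23] #.### => #  t=3,i=3
  [22] #.##. => #  t=0,i=16
  [21] #.#.# => #  t=0,i=7
  [20] #.#.. => #  t=0,i=9
  [19] #..## => #  t=2,i=9
  [18] #..#. => .  t=0,i=19
  [17] #...# => .  t=0,i=2
  [16] #.... => #  t=1,i=0
  [15] .#### => #  t=1,i=7
  [14] .###. => #  t=4,i=3
  [13] .##.# => .  t=0,i=5
  [12] .##.. => #  t=0,i=17
  [11] .#.## => #  t=2,i=5
  [10] .#.#. => #  t=0,i=8
  [9] .#..# => .  t=9,i=3
  [8] .#... => .  t=0,i=1
  [7] ..### => #  t=1,i=6
  [6] ..##. => .  t=0,i=4
  [5] ..#.# => #  t=2,i=4
  [4] ..#.. => .  t=0,i=0
  [3] ...## => .  t=0,i=3
  [2] ...#. => #  t=2,i=3
  [1] ....# => #  t=1,i=4
  [0] ..... => .  t=1,i=1
  bits 00001111111110011101110010100110 = 268033190

268033190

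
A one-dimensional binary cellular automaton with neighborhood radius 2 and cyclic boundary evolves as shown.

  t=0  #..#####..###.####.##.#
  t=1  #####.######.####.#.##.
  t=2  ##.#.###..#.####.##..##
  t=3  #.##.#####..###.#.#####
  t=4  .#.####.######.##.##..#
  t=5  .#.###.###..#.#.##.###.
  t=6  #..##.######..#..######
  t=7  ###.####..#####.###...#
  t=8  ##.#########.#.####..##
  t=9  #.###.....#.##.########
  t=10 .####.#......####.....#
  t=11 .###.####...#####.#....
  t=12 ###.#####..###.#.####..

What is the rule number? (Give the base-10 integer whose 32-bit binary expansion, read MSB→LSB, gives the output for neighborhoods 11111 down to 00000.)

1589506456

  [31] ##### => .  t=0,i=5
  [30] ####. => #  t=0,i=6
  [29] ###.# => .  t=0,i=12
  [28] ###.. => #  t=0,i=7
  [27] ##.## => #  t=0,i=13
  [26] ##.#. => #  t=1,i=17
  [25] ##..# => #  t=0,i=1
  [24] ##... => .  t=7,i=19
  [23] #.### => #  t=0,i=14
  [22] #.##. => .  t=0,i=19
  [21] #.#.# => #  t=1,i=18
  [20] #.#.. => #  t=10,i=6
  [19] #..## => #  t=0,i=2
  [18] #..#. => #  t=2,i=9
  [17] #...# => .  t=7,i=20
  [16] #.... => #  t=9,i=6
  [15] .#### => #  t=0,i=4
  [14] .###. => #  t=0,i=11
  [13] .##.# => #  t=0,i=20
  [12] .##.. => #  t=0,i=0
  [11] .#.## => .  t=1,i=19
  [10] .#.#. => .  t=4,i=0
  [9] .#..# => .  t=6,i=15
  [8] .#... => #  t=10,i=7
  [7] ..### => #  t=0,i=3
  [6] ..##. => .  t=6,i=3
  [5] ..#.# => .  t=2,i=10
  [4] ..#.. => #  t=6,i=14
  [3] ...## => #  t=7,i=21
  [2] ...#. => .  t=9,i=9
  [1] ....# => .  t=9,i=8
  [0] ..... => .  t=9,i=7
  bits 01011110101111011111000110011000 = 1589506456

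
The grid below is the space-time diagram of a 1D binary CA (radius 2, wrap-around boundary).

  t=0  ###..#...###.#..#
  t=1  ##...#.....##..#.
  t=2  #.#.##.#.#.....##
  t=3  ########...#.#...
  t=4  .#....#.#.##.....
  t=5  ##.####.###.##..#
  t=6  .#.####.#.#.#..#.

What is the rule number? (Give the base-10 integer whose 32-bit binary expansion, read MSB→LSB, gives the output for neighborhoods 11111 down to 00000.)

1709811766

  nb #####: next=.  (t=3,i=2, bit31=0)
  nb ####.: next=#  (t=0,i=1, bit30=1)
  nb ###.#: next=#  (t=0,i=11, bit29=1)
  nb ###..: next=.  (t=0,i=2, bit28=0)
  nb ##.##: next=.  (t=5,i=2, bit27=0)
  nb ##.#.: next=#  (t=0,i=12, bit26=1)
  nb ##..#: next=.  (t=0,i=3, bit25=0)
  nb ##...: next=#  (t=1,i=2, bit24=1)
  nb #.###: next=#  (t=5,i=3, bit23=1)
  nb #.##.: next=#  (t=1,i=0, bit22=1)
  nb #.#.#: next=#  (t=2,i=2, bit21=1)
  nb #.#..: next=.  (t=0,i=13, bit20=0)
  nb #..##: next=#  (t=0,i=15, bit19=1)
  nb #..#.: next=.  (t=0,i=4, bit18=0)
  nb #...#: next=.  (t=0,i=7, bit17=0)
  nb #....: next=#  (t=1,i=7, bit16=1)
  nb .####: next=#  (t=0,i=0, bit15=1)
  nb .###.: next=.  (t=0,i=10, bit14=0)
  nb .##.#: next=#  (t=2,i=5, bit13=1)
  nb .##..: next=.  (t=1,i=1, bit12=0)
  nb .#.##: next=#  (t=1,i=16, bit11=1)
  nb .#.#.: next=.  (t=2,i=8, bit10=0)
  nb .#..#: next=.  (t=0,i=14, bit9=0)
  nb .#...: next=.  (t=0,i=6, bit8=0)
  nb ..###: next=.  (t=0,i=9, bit7=0)
  nb ..##.: next=.  (t=1,i=11, bit6=0)
  nb ..#.#: next=#  (t=1,i=15, bit5=1)
  nb ..#..: next=#  (t=0,i=5, bit4=1)
  nb ...##: next=.  (t=0,i=8, bit3=0)
  nb ...#.: next=#  (t=1,i=4, bit2=1)
  nb ....#: next=#  (t=1,i=9, bit1=1)
  nb .....: next=.  (t=1,i=8, bit0=0)
  bits 01100101111010011010100000110110 = 1709811766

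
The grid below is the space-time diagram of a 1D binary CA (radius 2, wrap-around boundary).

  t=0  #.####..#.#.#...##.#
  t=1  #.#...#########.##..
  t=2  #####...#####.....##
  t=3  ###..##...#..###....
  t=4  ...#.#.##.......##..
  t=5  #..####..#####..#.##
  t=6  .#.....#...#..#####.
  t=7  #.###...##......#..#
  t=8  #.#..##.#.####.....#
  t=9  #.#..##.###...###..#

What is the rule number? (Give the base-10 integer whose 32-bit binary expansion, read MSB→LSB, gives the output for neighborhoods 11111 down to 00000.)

2209820001

  nb #####: next=#  (t=1,i=8, bit31=1)
  nb ####.: next=.  (t=0,i=4, bit30=0)
  nb ###.#: next=.  (t=1,i=14, bit29=0)
  nb ###..: next=.  (t=0,i=5, bit28=0)
  nb ##.##: next=.  (t=0,i=1, bit27=0)
  nb ##.#.: next=.  (t=8,i=1, bit26=0)
  nb ##..#: next=#  (t=0,i=6, bit25=1)
  nb ##...: next=#  (t=2,i=5, bit24=1)
  nb #.###: next=#  (t=0,i=2, bit23=1)
  nb #.##.: next=.  (t=0,i=19, bit22=0)
  nb #.#.#: next=#  (t=0,i=10, bit21=1)
  nb #.#..: next=#  (t=0,i=12, bit20=1)
  nb #..##: next=.  (t=3,i=4, bit19=0)
  nb #..#.: next=#  (t=0,i=7, bit18=1)
  nb #...#: next=#  (t=0,i=14, bit17=1)
  nb #....: next=#  (t=2,i=14, bit16=1)
  nb .####: next=.  (t=0,i=3, bit15=0)
  nb .###.: next=.  (t=3,i=1, bit14=0)
  nb .##.#: next=#  (t=0,i=0, bit13=1)
  nb .##..: next=.  (t=1,i=17, bit12=0)
  nb .#.##: next=#  (t=4,i=6, bit11=1)
  nb .#.#.: next=#  (t=0,i=9, bit10=1)
  nb .#..#: next=.  (t=3,i=11, bit9=0)
  nb .#...: next=#  (t=0,i=13, bit8=1)
  nb ..###: next=.  (t=1,i=6, bit7=0)
  nb ..##.: next=#  (t=0,i=16, bit6=1)
  nb ..#.#: next=#  (t=0,i=8, bit5=1)
  nb ..#..: next=.  (t=3,i=10, bit4=0)
  nb ...##: next=.  (t=0,i=15, bit3=0)
  nb ...#.: next=.  (t=3,i=9, bit2=0)
  nb ....#: next=.  (t=2,i=16, bit1=0)
  nb .....: next=#  (t=2,i=15, bit0=1)
  bits 10000011101101110010110101100001 = 2209820001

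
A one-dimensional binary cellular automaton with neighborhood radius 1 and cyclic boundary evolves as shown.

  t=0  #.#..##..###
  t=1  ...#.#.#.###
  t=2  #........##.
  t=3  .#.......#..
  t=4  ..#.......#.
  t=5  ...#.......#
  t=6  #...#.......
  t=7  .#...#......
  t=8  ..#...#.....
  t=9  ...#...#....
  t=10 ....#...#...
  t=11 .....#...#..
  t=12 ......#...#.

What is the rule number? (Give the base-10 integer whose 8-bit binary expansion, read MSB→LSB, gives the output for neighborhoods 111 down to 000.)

152

  nb ###: next=#  (t=0,i=10, bit7=1)
  nb ##.: next=.  (t=0,i=0, bit6=0)
  nb #.#: next=.  (t=0,i=1, bit5=0)
  nb #..: next=#  (t=0,i=3, bit4=1)
  nb .##: next=#  (t=0,i=5, bit3=1)
  nb .#.: next=.  (t=0,i=2, bit2=0)
  nb ..#: next=.  (t=0,i=4, bit1=0)
  nb ...: next=.  (t=1,i=1, bit0=0)
  bits 10011000 = 152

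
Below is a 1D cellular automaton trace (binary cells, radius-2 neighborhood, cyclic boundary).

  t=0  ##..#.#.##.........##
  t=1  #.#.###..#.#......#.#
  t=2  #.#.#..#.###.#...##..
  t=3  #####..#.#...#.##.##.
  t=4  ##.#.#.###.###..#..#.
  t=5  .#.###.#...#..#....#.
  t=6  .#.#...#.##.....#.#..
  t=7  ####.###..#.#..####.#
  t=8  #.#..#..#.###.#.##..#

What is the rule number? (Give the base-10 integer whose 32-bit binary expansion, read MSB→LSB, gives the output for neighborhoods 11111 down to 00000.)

1119597612

  [31] ##### => .  t=3,i=2
  [30] ####. => #  t=0,i=0
  [29] ###.# => .  t=2,i=11
  [28] ###.. => .  t=0,i=1
  [27] ##.## => .  t=3,i=17
  [26] ##.#. => .  t=1,i=1
  [25] ##..# => #  t=0,i=2
  [24] ##... => .  t=0,i=10
  [23] #.### => #  t=1,i=4
  [22] #.##. => .  t=0,i=8
  [21] #.#.# => #  t=0,i=6
  [20] #.#.. => #  t=1,i=11
  [19] #..## => #  t=7,i=14
  [18] #..#. => .  t=0,i=3
  [17] #...# => #  t=2,i=15
  [16] #.... => #  t=0,i=11
  [15] .#### => #  t=0,i=20
  [14] .###. => .  t=1,i=5
  [13] .##.# => #  t=1,i=0
  [12] .##.. => #  t=0,i=9
  [11] .#.## => .  t=0,i=7
  [10] .#.#. => #  t=0,i=5
  [9] .#..# => .  t=2,i=5
  [8] .#... => .  t=1,i=12
  [7] ..### => .  t=0,i=19
  [6] ..##. => .  t=2,i=17
  [5] ..#.# => #  t=0,i=4
  [4] ..#.. => .  t=4,i=16
  [3] ...## => #  t=0,i=18
  [2] ...#. => #  t=1,i=17
  [1] ....# => .  t=0,i=17
  [0] ..... => .  t=0,i=12
  bits 01000010101110111011010000101100 = 1119597612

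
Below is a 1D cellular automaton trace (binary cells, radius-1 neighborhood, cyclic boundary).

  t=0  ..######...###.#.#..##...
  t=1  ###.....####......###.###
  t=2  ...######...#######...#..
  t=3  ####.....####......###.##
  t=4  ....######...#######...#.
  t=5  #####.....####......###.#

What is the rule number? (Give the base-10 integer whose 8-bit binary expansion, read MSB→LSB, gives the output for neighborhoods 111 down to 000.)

  nb ###: next=.  (t=0,i=3, bit7=0)
  nb ##.: next=.  (t=0,i=7, bit6=0)
  nb #.#: next=.  (t=0,i=14, bit5=0)
  nb #..: next=#  (t=0,i=8, bit4=1)
  nb .##: next=#  (t=0,i=2, bit3=1)
  nb .#.: next=.  (t=0,i=15, bit2=0)
  nb ..#: next=#  (t=0,i=1, bit1=1)
  nb ...: next=#  (t=0,i=0, bit0=1)
  bits 00011011 = 27

27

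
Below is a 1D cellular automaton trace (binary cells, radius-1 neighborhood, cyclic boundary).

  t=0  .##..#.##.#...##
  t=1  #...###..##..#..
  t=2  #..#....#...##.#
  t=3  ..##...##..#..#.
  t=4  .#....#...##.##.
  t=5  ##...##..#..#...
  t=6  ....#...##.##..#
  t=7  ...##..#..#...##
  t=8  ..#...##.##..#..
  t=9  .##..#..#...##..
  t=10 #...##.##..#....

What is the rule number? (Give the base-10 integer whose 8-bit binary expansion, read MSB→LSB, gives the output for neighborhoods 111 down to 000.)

  [7] ### => .  t=1,i=5
  [6] ##. => .  t=0,i=2
  [5] #.# => #  t=0,i=0
  [4] #.. => .  t=0,i=3
  [3] .## => .  t=0,i=1
  [2] .#. => #  t=0,i=5
  [1] ..# => #  t=0,i=4
  [0] ... => .  t=0,i=12
  bits 00100110 = 38

38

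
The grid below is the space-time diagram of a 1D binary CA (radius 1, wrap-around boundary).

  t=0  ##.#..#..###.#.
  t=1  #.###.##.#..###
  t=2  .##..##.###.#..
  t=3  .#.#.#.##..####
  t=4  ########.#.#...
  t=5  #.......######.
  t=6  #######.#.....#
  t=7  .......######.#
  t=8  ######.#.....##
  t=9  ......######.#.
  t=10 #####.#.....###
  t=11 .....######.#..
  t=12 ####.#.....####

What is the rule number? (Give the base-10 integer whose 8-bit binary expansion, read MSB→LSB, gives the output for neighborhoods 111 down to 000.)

  ### -> .   bit 7 = 0  t=0,i=10
  ##. -> .   bit 6 = 0  t=0,i=1
  #.# -> #   bit 5 = 1  t=0,i=2
  #.. -> #   bit 4 = 1  t=0,i=4
  .## -> #   bit 3 = 1  t=0,i=0
  .#. -> #   bit 2 = 1  t=0,i=3
  ..# -> .   bit 1 = 0  t=0,i=5
  ... -> #   bit 0 = 1  t=2,i=14
  bits 00111101 = 61

61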